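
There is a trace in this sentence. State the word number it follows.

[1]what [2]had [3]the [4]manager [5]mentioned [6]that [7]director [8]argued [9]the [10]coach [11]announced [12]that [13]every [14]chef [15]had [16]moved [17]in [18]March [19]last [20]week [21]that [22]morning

16

The displaced element is "what" (word 1).
It is linked across 3 clause boundaries (Ø → Ø → that).
It functions as the direct object of "moved", so the gap sits immediately after word 16 ("moved").
Base order: The manager had mentioned that director argued the coach announced that every chef had moved what in March last week that morning.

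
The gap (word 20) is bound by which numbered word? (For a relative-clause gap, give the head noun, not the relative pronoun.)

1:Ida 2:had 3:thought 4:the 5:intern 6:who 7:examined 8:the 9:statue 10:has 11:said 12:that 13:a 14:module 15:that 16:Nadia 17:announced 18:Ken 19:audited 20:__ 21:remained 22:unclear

14

The gap at 20 is the object of "audited", inside a relative clause.
The relative pronoun is "that" (word 15); it is bound by the head noun immediately before it.
Its filler is the head noun "module", at word 14.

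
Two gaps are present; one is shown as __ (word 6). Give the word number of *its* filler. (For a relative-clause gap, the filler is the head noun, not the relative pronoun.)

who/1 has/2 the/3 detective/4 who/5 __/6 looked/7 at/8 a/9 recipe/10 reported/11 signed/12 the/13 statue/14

The marked gap is inside the relative clause, the subject of "looked".
Its filler is the head noun "detective" (via "who"), at word 4.
(The other dependency links word 1 to a gap after word 11.)

4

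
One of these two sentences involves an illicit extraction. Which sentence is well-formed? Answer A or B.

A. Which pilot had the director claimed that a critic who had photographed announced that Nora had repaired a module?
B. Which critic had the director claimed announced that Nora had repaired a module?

B

In A, the wh-phrase is extracted from inside a complex-NP island (relative clause) (introduced by "who"), which blocks movement.
In B, the extraction path crosses only that-complement boundaries, which are transparent.
So B is grammatical.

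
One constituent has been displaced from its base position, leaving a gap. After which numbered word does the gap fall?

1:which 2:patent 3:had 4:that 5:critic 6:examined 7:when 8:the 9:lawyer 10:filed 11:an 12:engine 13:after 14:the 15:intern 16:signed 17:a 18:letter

The displaced element is "which patent" (word 2).
It functions as the direct object of "examined", so the gap sits immediately after word 6 ("examined").
Base order: That critic had examined which patent when the lawyer filed an engine after the intern signed a letter.

6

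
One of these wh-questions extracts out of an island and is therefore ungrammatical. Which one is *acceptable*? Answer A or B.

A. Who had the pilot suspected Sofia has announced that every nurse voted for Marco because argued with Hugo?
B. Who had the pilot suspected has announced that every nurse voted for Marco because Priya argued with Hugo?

B

In A, the wh-phrase is extracted from inside an adjunct island (introduced by "because"), which blocks movement.
In B, the extraction path crosses only that-complement boundaries, which are transparent.
So B is grammatical.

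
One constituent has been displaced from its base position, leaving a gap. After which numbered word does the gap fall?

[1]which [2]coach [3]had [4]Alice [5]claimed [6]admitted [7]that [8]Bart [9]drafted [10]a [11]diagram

5

The displaced element is "which coach" (word 2).
It is linked across 1 clause boundary (Ø).
It functions as the subject of "admitted", so the gap sits immediately after word 5 ("claimed").
Base order: Alice had claimed that which coach admitted that Bart drafted a diagram.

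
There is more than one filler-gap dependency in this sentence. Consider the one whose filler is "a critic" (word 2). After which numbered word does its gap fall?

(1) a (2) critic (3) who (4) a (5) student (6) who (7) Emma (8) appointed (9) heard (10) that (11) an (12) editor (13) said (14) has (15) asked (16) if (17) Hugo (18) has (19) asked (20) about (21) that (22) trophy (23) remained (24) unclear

13

The displaced element is "a critic" (word 2).
It is linked across 2 clause boundaries (that → Ø).
It functions as the subject of "asked", so the gap sits immediately after word 13 ("said").
Base order: A student who Emma appointed heard that an editor said a critic has asked if Hugo has asked about that trophy.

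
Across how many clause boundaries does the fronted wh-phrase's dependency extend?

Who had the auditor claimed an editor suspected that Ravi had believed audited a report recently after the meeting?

3

"who" is extracted from the subject of "audited".
Boundaries crossed, outermost first: [Ø], [that], [Ø] — 3 in total.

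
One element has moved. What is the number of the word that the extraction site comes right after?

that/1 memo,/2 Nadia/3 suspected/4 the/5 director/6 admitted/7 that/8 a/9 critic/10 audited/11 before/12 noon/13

The displaced element is "that memo" (word 2).
It is linked across 2 clause boundaries (Ø → that).
It functions as the direct object of "audited", so the gap sits immediately after word 11 ("audited").
Base order: Nadia suspected the director admitted that a critic audited that memo before noon.

11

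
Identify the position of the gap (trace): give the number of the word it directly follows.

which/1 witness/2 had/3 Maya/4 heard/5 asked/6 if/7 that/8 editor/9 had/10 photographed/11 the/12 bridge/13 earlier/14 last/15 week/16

5

The displaced element is "which witness" (word 2).
It is linked across 1 clause boundary (Ø).
It functions as the subject of "asked", so the gap sits immediately after word 5 ("heard").
Base order: Maya had heard that which witness asked if that editor had photographed the bridge earlier last week.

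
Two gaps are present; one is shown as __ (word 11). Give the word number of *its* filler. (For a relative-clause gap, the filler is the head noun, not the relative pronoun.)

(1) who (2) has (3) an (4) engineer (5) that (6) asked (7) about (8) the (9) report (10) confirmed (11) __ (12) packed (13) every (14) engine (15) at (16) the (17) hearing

1

The marked gap is the subject of "packed".
Its filler is the fronted wh-phrase "who", at word 1.
(The other dependency links word 4 to a gap after word 5.)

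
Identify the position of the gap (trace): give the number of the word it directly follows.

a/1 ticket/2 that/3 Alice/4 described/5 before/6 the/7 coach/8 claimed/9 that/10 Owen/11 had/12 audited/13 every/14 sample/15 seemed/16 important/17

The displaced element is "a ticket" (word 2).
It functions as the direct object of "described", so the gap sits immediately after word 5 ("described").
Base order: Alice described a ticket before the coach claimed that Owen had audited every sample.

5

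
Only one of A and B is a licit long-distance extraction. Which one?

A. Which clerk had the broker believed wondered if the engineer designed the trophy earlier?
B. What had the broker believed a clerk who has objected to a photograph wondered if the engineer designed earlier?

A

In B, the wh-phrase is extracted from inside a wh-island (introduced by "if"), which blocks movement.
In A, the extraction path crosses only that-complement boundaries, which are transparent.
So A is grammatical.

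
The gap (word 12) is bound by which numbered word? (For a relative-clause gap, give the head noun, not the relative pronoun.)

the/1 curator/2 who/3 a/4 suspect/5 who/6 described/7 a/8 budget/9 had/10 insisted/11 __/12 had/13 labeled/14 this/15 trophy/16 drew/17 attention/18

2

The gap at 12 is the subject of "labeled", inside a relative clause.
The relative pronoun is "who" (word 3); it is bound by the head noun immediately before it.
Its filler is the head noun "curator", at word 2.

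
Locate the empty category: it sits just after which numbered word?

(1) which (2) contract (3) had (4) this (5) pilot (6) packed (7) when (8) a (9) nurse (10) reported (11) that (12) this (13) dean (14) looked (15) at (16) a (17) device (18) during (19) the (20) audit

6

The displaced element is "which contract" (word 2).
It functions as the direct object of "packed", so the gap sits immediately after word 6 ("packed").
Base order: This pilot had packed which contract when a nurse reported that this dean looked at a device during the audit.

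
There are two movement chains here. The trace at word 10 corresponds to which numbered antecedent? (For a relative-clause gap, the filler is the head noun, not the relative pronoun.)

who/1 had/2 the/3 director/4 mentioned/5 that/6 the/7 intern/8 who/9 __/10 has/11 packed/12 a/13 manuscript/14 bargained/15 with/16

8

The marked gap is inside the relative clause, the subject of "packed".
Its filler is the head noun "intern" (via "who"), at word 8.
(The other dependency links word 1 to a gap after word 16.)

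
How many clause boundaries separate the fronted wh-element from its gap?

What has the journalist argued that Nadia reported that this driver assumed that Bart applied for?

"what" is extracted from the PP object of "applied".
Boundaries crossed, outermost first: [that], [that], [that] — 3 in total.

3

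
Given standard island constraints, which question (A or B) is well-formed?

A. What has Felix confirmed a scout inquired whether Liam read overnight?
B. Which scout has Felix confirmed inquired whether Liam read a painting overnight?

In A, the wh-phrase is extracted from inside a wh-island (introduced by "whether"), which blocks movement.
In B, the extraction path crosses only that-complement boundaries, which are transparent.
So B is grammatical.

B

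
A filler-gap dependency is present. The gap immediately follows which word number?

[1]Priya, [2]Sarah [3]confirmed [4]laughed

3

The displaced element is "Priya" (word 1).
It is linked across 1 clause boundary (Ø).
It functions as the subject of "laughed", so the gap sits immediately after word 3 ("confirmed").
Base order: Sarah confirmed that Priya laughed.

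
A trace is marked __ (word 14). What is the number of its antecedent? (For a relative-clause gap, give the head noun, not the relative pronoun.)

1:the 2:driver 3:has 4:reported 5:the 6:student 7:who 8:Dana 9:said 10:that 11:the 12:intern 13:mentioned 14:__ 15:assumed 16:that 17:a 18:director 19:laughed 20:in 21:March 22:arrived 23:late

6

The gap at 14 is the subject of "assumed", inside a relative clause.
The relative pronoun is "who" (word 7); it is bound by the head noun immediately before it.
Its filler is the head noun "student", at word 6.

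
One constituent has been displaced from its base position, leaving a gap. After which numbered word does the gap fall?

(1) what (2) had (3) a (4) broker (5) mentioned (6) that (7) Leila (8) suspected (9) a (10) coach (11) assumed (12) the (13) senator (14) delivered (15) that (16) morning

14

The displaced element is "what" (word 1).
It is linked across 3 clause boundaries (that → Ø → Ø).
It functions as the direct object of "delivered", so the gap sits immediately after word 14 ("delivered").
Base order: A broker had mentioned that Leila suspected a coach assumed the senator delivered what that morning.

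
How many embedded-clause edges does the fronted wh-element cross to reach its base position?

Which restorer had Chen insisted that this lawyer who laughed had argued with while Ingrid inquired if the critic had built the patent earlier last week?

"which restorer" is extracted from the PP object of "argued".
Boundaries crossed, outermost first: [that] — 1 in total.

1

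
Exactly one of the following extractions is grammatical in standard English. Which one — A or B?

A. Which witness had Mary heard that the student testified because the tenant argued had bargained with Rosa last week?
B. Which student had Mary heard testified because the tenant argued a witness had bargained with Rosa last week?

In A, the wh-phrase is extracted from inside an adjunct island (introduced by "because"), which blocks movement.
In B, the extraction path crosses only that-complement boundaries, which are transparent.
So B is grammatical.

B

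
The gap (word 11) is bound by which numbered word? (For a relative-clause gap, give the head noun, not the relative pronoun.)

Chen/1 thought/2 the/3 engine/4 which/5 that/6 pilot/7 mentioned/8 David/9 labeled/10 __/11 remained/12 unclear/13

The gap at 11 is the object of "labeled", inside a relative clause.
The relative pronoun is "which" (word 5); it is bound by the head noun immediately before it.
Its filler is the head noun "engine", at word 4.

4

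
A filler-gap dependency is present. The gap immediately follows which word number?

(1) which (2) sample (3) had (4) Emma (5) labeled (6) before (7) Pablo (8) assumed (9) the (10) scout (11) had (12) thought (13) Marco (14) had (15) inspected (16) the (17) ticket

5

The displaced element is "which sample" (word 2).
It functions as the direct object of "labeled", so the gap sits immediately after word 5 ("labeled").
Base order: Emma had labeled which sample before Pablo assumed the scout had thought Marco had inspected the ticket.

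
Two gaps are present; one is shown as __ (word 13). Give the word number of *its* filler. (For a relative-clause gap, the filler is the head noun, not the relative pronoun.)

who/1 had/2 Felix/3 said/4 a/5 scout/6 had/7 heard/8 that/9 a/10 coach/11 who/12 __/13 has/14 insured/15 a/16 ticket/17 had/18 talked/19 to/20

11

The marked gap is inside the relative clause, the subject of "insured".
Its filler is the head noun "coach" (via "who"), at word 11.
(The other dependency links word 1 to a gap after word 20.)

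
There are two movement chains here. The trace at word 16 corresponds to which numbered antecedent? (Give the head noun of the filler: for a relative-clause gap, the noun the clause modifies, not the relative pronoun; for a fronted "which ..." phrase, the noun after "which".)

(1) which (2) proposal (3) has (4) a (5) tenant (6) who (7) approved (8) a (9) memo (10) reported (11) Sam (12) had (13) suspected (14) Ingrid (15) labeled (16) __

2

The marked gap is the direct object of "labeled".
Its filler is the fronted wh-phrase "which proposal", at word 2.
(The other dependency links word 5 to a gap after word 6.)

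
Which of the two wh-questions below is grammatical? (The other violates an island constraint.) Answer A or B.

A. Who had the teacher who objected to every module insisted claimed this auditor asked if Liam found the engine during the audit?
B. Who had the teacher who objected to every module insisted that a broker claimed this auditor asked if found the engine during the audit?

In B, the wh-phrase is extracted from inside a wh-island (introduced by "if"), which blocks movement.
In A, the extraction path crosses only that-complement boundaries, which are transparent.
So A is grammatical.

A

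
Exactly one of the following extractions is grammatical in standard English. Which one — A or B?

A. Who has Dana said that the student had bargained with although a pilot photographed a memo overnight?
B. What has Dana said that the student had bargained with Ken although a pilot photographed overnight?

A

In B, the wh-phrase is extracted from inside an adjunct island (introduced by "although"), which blocks movement.
In A, the extraction path crosses only that-complement boundaries, which are transparent.
So A is grammatical.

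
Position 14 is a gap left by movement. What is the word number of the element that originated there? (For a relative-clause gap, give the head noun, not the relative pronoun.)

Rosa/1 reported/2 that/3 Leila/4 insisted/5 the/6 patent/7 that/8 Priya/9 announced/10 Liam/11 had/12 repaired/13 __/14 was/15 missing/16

The gap at 14 is the object of "repaired", inside a relative clause.
The relative pronoun is "that" (word 8); it is bound by the head noun immediately before it.
Its filler is the head noun "patent", at word 7.

7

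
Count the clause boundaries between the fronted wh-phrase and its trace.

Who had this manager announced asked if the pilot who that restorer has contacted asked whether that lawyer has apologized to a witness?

"who" is extracted from the subject of "asked".
Boundaries crossed, outermost first: [Ø] — 1 in total.

1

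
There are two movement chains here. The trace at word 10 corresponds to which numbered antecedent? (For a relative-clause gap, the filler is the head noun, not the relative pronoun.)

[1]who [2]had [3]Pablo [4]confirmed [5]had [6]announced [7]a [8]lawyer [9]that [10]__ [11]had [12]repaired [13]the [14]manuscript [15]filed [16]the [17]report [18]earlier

The marked gap is inside the relative clause, the subject of "repaired".
Its filler is the head noun "lawyer" (via "that"), at word 8.
(The other dependency links word 1 to a gap after word 4.)

8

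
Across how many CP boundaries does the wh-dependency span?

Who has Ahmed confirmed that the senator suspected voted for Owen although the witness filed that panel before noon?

"who" is extracted from the subject of "voted".
Boundaries crossed, outermost first: [that], [Ø] — 2 in total.

2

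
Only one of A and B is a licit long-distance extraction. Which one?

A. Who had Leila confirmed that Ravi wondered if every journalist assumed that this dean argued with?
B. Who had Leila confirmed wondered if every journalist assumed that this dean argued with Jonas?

B

In A, the wh-phrase is extracted from inside a wh-island (introduced by "if"), which blocks movement.
In B, the extraction path crosses only that-complement boundaries, which are transparent.
So B is grammatical.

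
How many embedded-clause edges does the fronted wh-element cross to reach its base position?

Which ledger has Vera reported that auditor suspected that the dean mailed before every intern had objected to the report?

2

"which ledger" is extracted from the object of "mailed".
Boundaries crossed, outermost first: [Ø], [that] — 2 in total.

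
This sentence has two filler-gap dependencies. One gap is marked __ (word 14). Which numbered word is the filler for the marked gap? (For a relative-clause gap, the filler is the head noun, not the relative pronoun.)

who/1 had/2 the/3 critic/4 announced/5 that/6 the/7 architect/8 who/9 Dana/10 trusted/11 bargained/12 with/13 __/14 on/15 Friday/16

The marked gap is the object of the preposition "with" of "bargained".
Its filler is the fronted wh-phrase "who", at word 1.
(The other dependency links word 8 to a gap after word 11.)

1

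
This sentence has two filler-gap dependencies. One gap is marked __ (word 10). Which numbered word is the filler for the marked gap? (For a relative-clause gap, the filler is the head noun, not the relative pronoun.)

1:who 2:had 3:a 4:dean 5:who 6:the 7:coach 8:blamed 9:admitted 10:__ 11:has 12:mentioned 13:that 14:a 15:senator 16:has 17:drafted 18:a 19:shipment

1

The marked gap is the subject of "mentioned".
Its filler is the fronted wh-phrase "who", at word 1.
(The other dependency links word 4 to a gap after word 8.)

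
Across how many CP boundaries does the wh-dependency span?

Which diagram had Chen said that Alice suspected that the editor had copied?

2

"which diagram" is extracted from the object of "copied".
Boundaries crossed, outermost first: [that], [that] — 2 in total.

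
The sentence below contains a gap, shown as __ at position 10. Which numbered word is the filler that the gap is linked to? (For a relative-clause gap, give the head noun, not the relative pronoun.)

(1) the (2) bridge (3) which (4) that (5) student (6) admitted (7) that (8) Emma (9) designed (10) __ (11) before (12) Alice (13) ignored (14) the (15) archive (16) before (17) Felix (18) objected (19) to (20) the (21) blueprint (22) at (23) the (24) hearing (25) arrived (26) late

The gap at 10 is the object of "designed", inside a relative clause.
The relative pronoun is "which" (word 3); it is bound by the head noun immediately before it.
Its filler is the head noun "bridge", at word 2.

2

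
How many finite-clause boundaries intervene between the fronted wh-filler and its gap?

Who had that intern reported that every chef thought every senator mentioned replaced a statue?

"who" is extracted from the subject of "replaced".
Boundaries crossed, outermost first: [that], [Ø], [Ø] — 3 in total.

3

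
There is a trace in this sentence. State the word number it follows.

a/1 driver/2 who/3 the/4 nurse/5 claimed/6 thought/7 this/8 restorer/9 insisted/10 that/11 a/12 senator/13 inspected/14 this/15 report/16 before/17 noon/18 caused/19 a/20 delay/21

6

The displaced element is "a driver" (word 2).
It is linked across 1 clause boundary (Ø).
It functions as the subject of "thought", so the gap sits immediately after word 6 ("claimed").
Base order: The nurse claimed that a driver thought this restorer insisted that a senator inspected this report before noon.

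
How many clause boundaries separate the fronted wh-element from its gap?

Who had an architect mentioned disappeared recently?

"who" is extracted from the subject of "disappeared".
Boundaries crossed, outermost first: [Ø] — 1 in total.

1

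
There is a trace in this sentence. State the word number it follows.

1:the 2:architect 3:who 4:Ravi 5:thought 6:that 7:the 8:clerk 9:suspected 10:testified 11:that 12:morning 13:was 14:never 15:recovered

9

The displaced element is "the architect" (word 2).
It is linked across 2 clause boundaries (that → Ø).
It functions as the subject of "testified", so the gap sits immediately after word 9 ("suspected").
Base order: Ravi thought that the clerk suspected that the architect testified that morning.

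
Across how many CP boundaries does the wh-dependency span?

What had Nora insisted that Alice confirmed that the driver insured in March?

"what" is extracted from the object of "insured".
Boundaries crossed, outermost first: [that], [that] — 2 in total.

2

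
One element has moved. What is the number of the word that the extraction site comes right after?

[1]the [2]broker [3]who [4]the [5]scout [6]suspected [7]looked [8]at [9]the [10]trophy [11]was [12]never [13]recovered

6

The displaced element is "the broker" (word 2).
It is linked across 1 clause boundary (Ø).
It functions as the subject of "looked", so the gap sits immediately after word 6 ("suspected").
Base order: The scout suspected that the broker looked at the trophy.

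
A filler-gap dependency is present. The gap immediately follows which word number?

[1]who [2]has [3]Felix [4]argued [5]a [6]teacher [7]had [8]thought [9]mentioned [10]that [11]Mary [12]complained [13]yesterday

The displaced element is "who" (word 1).
It is linked across 2 clause boundaries (Ø → Ø).
It functions as the subject of "mentioned", so the gap sits immediately after word 8 ("thought").
Base order: Felix has argued a teacher had thought that who mentioned that Mary complained yesterday.

8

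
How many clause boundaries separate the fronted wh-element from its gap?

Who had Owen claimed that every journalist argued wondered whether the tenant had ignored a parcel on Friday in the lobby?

"who" is extracted from the subject of "wondered".
Boundaries crossed, outermost first: [that], [Ø] — 2 in total.

2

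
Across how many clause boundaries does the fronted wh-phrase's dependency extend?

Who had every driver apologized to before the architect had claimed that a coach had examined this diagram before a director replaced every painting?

0

"who" originates inside the matrix clause — no clause boundary is crossed.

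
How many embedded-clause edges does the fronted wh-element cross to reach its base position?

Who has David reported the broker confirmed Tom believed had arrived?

3

"who" is extracted from the subject of "arrived".
Boundaries crossed, outermost first: [Ø], [Ø], [Ø] — 3 in total.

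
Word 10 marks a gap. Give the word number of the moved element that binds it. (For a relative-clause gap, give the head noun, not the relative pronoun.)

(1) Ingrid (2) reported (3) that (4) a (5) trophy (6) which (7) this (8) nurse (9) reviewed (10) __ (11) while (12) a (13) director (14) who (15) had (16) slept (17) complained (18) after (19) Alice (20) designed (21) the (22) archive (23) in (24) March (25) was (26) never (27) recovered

5

The gap at 10 is the object of "reviewed", inside a relative clause.
The relative pronoun is "which" (word 6); it is bound by the head noun immediately before it.
Its filler is the head noun "trophy", at word 5.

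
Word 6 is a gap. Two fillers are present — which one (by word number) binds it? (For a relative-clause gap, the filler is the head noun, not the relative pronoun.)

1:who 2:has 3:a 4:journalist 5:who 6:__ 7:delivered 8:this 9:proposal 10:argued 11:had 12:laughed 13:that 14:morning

4

The marked gap is inside the relative clause, the subject of "delivered".
Its filler is the head noun "journalist" (via "who"), at word 4.
(The other dependency links word 1 to a gap after word 10.)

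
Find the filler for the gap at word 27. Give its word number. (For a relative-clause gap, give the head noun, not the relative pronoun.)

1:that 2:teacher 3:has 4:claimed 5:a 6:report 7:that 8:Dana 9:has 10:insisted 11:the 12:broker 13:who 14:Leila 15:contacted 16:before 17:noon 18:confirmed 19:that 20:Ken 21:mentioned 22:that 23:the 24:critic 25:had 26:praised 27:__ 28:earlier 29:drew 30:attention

6

The gap at 27 is the object of "praised", inside a relative clause.
The relative pronoun is "that" (word 7); it is bound by the head noun immediately before it.
Its filler is the head noun "report", at word 6.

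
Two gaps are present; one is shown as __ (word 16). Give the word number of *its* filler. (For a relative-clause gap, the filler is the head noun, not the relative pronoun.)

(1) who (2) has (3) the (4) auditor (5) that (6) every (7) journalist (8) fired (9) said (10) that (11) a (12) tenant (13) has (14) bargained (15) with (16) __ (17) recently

1

The marked gap is the object of the preposition "with" of "bargained".
Its filler is the fronted wh-phrase "who", at word 1.
(The other dependency links word 4 to a gap after word 8.)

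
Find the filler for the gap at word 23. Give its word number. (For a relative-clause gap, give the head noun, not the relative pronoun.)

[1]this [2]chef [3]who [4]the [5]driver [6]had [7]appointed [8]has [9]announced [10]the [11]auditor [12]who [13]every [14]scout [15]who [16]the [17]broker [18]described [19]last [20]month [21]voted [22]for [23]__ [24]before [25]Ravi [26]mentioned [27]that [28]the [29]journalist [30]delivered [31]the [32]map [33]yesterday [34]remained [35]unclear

The gap at 23 is the prepositional object of "voted", inside a relative clause.
The relative pronoun is "who" (word 12); it is bound by the head noun immediately before it.
Its filler is the head noun "auditor", at word 11.

11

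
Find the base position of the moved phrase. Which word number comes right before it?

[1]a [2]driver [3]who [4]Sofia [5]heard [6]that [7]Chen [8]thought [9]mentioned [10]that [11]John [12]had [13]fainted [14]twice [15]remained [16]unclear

8

The displaced element is "a driver" (word 2).
It is linked across 2 clause boundaries (that → Ø).
It functions as the subject of "mentioned", so the gap sits immediately after word 8 ("thought").
Base order: Sofia heard that Chen thought that a driver mentioned that John had fainted twice.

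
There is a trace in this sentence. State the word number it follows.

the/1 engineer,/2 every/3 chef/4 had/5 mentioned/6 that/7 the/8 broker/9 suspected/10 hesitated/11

10

The displaced element is "the engineer" (word 2).
It is linked across 2 clause boundaries (that → Ø).
It functions as the subject of "hesitated", so the gap sits immediately after word 10 ("suspected").
Base order: Every chef had mentioned that the broker suspected that the engineer hesitated.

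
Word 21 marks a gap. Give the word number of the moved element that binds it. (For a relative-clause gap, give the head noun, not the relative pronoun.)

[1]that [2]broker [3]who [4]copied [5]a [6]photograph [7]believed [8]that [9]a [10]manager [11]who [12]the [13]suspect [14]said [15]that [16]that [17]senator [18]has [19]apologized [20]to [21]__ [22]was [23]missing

The gap at 21 is the prepositional object of "apologized", inside a relative clause.
The relative pronoun is "who" (word 11); it is bound by the head noun immediately before it.
Its filler is the head noun "manager", at word 10.

10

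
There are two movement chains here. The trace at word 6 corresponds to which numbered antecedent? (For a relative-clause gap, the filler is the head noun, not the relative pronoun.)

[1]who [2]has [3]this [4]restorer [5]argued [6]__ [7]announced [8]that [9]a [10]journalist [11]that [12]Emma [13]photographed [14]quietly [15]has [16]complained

1

The marked gap is the subject of "announced".
Its filler is the fronted wh-phrase "who", at word 1.
(The other dependency links word 10 to a gap after word 13.)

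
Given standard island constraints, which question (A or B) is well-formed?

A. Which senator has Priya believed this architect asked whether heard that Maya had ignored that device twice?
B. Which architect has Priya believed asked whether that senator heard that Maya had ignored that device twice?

In A, the wh-phrase is extracted from inside a wh-island (introduced by "whether"), which blocks movement.
In B, the extraction path crosses only that-complement boundaries, which are transparent.
So B is grammatical.

B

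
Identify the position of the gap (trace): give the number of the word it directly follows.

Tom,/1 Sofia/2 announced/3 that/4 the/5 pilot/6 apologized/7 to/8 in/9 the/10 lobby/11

8

The displaced element is "Tom" (word 1).
It is linked across 1 clause boundary (that).
It functions as the object of the preposition "to" of "apologized", so the gap sits immediately after word 8 ("to").
Base order: Sofia announced that the pilot apologized to Tom in the lobby.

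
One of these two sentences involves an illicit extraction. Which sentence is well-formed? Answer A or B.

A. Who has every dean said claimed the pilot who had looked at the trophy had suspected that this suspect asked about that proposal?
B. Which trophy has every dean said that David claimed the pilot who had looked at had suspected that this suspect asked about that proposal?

A

In B, the wh-phrase is extracted from inside a complex-NP island (relative clause) (introduced by "who"), which blocks movement.
In A, the extraction path crosses only that-complement boundaries, which are transparent.
So A is grammatical.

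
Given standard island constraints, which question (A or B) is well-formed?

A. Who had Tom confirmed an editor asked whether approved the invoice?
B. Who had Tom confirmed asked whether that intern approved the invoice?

B

In A, the wh-phrase is extracted from inside a wh-island (introduced by "whether"), which blocks movement.
In B, the extraction path crosses only that-complement boundaries, which are transparent.
So B is grammatical.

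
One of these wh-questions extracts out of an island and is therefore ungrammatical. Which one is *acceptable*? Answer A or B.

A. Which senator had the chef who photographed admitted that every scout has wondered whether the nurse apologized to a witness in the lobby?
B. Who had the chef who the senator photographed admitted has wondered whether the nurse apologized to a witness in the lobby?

In A, the wh-phrase is extracted from inside a complex-NP island (relative clause) (introduced by "who"), which blocks movement.
In B, the extraction path crosses only that-complement boundaries, which are transparent.
So B is grammatical.

B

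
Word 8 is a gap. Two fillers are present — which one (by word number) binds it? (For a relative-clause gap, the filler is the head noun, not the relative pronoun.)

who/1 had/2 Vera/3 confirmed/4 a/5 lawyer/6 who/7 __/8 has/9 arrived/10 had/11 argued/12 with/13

6

The marked gap is inside the relative clause, the subject of "arrived".
Its filler is the head noun "lawyer" (via "who"), at word 6.
(The other dependency links word 1 to a gap after word 13.)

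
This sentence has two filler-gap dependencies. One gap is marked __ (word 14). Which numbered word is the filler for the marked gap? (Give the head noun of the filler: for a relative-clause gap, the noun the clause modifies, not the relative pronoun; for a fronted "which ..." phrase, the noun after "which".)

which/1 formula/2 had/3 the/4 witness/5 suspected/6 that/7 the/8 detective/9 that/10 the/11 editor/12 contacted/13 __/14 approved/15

The marked gap is inside the relative clause, the direct object of "contacted".
Its filler is the head noun "detective" (via "that"), at word 9.
(The other dependency links word 2 to a gap after word 15.)

9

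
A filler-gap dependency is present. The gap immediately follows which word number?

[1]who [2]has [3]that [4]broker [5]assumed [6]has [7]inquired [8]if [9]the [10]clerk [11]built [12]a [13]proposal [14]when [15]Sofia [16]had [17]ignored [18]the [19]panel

5

The displaced element is "who" (word 1).
It is linked across 1 clause boundary (Ø).
It functions as the subject of "inquired", so the gap sits immediately after word 5 ("assumed").
Base order: That broker has assumed that who has inquired if the clerk built a proposal when Sofia had ignored the panel.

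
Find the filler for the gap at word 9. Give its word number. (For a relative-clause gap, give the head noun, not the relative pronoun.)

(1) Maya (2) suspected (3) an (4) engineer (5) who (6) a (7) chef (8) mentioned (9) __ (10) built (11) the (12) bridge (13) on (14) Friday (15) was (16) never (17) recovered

4

The gap at 9 is the subject of "built", inside a relative clause.
The relative pronoun is "who" (word 5); it is bound by the head noun immediately before it.
Its filler is the head noun "engineer", at word 4.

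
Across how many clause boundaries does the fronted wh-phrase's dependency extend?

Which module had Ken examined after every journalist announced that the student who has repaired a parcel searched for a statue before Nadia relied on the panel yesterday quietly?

0

"which module" originates inside the matrix clause — no clause boundary is crossed.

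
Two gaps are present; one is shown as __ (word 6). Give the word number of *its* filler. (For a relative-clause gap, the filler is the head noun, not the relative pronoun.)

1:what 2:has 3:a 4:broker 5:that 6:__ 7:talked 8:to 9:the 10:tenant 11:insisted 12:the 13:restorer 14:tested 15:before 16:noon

4

The marked gap is inside the relative clause, the subject of "talked".
Its filler is the head noun "broker" (via "that"), at word 4.
(The other dependency links word 1 to a gap after word 14.)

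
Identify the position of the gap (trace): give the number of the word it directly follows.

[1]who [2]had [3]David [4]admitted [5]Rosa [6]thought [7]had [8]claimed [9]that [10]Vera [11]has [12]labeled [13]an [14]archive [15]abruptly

6

The displaced element is "who" (word 1).
It is linked across 2 clause boundaries (Ø → Ø).
It functions as the subject of "claimed", so the gap sits immediately after word 6 ("thought").
Base order: David had admitted Rosa thought that who had claimed that Vera has labeled an archive abruptly.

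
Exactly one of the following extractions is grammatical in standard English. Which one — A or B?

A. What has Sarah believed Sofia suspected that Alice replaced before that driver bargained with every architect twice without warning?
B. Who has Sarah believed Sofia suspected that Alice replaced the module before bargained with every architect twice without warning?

A

In B, the wh-phrase is extracted from inside an adjunct island (introduced by "before"), which blocks movement.
In A, the extraction path crosses only that-complement boundaries, which are transparent.
So A is grammatical.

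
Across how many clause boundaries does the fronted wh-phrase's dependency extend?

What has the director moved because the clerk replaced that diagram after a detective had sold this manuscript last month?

"what" originates inside the matrix clause — no clause boundary is crossed.

0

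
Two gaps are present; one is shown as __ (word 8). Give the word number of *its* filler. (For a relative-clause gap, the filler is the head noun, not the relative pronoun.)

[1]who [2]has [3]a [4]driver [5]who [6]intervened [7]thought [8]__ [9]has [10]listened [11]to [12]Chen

1

The marked gap is the subject of "listened".
Its filler is the fronted wh-phrase "who", at word 1.
(The other dependency links word 4 to a gap after word 5.)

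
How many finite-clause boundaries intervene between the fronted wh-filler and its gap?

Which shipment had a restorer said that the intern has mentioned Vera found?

2

"which shipment" is extracted from the object of "found".
Boundaries crossed, outermost first: [that], [Ø] — 2 in total.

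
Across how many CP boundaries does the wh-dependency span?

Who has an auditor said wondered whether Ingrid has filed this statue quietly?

1

"who" is extracted from the subject of "wondered".
Boundaries crossed, outermost first: [Ø] — 1 in total.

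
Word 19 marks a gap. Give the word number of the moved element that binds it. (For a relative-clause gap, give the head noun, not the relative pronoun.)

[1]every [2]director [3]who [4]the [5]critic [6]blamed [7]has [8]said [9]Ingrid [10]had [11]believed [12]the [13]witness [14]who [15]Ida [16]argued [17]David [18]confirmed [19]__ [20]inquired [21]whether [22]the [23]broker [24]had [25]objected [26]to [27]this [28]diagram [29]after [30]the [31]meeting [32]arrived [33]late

13

The gap at 19 is the subject of "inquired", inside a relative clause.
The relative pronoun is "who" (word 14); it is bound by the head noun immediately before it.
Its filler is the head noun "witness", at word 13.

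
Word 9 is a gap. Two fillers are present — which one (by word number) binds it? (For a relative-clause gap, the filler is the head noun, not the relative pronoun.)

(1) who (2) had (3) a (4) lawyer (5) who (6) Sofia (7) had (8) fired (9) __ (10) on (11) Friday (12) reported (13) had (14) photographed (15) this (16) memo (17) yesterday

4

The marked gap is inside the relative clause, the direct object of "fired".
Its filler is the head noun "lawyer" (via "who"), at word 4.
(The other dependency links word 1 to a gap after word 12.)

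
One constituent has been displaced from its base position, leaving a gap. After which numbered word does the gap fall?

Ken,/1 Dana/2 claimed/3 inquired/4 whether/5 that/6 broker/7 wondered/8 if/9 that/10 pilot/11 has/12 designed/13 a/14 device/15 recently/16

The displaced element is "Ken" (word 1).
It is linked across 1 clause boundary (Ø).
It functions as the subject of "inquired", so the gap sits immediately after word 3 ("claimed").
Base order: Dana claimed that Ken inquired whether that broker wondered if that pilot has designed a device recently.

3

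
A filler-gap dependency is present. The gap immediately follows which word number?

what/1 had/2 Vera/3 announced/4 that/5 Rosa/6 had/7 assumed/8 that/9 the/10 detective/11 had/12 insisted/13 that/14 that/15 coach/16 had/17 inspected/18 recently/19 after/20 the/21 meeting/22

18

The displaced element is "what" (word 1).
It is linked across 3 clause boundaries (that → that → that).
It functions as the direct object of "inspected", so the gap sits immediately after word 18 ("inspected").
Base order: Vera had announced that Rosa had assumed that the detective had insisted that that coach had inspected what recently after the meeting.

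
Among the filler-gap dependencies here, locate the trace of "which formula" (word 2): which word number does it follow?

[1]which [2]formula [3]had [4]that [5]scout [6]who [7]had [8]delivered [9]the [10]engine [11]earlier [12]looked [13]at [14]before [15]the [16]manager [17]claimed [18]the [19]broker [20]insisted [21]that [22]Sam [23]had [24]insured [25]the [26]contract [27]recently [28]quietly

13

The displaced element is "which formula" (word 2).
It functions as the object of the preposition "at" of "looked", so the gap sits immediately after word 13 ("at").
Base order: That scout who had delivered the engine earlier had looked at which formula before the manager claimed the broker insisted that Sam had insured the contract recently quietly.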